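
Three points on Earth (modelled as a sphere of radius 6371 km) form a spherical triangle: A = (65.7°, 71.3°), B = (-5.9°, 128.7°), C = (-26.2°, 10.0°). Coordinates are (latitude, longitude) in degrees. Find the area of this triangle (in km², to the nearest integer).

85044837 km²

Side lengths (central angles): a = 1.9641, b = 1.7978, c = 1.4436 rad; semiperimeter s = 2.6027.
By l'Huilier's theorem, tan(E/4) = √[tan(s/2) tan((s−a)/2) tan((s−b)/2) tan((s−c)/2)], giving spherical excess E = 2.0952 rad.
Area = E·R² = 2.0952 × (6371)² ≈ 85044837 km².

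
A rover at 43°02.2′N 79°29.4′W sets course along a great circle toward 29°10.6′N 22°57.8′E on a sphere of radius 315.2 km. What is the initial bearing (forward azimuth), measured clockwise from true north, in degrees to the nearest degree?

Δλ = 102.453° = 1.7881 rad.
y = sin Δλ · cos φ₂ = (0.9765)(0.8731) = 0.8526
x = cos φ₁ sin φ₂ − sin φ₁ cos φ₂ cos Δλ = (0.7309)(0.4875) − (0.6825)(0.8731)(-0.2156) = 0.4848
θ = atan2(y, x) = 60.38°, so the bearing is 60°.

60°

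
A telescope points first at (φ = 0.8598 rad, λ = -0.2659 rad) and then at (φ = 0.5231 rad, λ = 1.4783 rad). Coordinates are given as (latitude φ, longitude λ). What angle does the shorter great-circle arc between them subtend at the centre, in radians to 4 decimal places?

With latitudes φ₁ = 49.263°, φ₂ = 29.971° and longitude difference Δλ = 99.935°:
cos c = sin φ₁ sin φ₂ + cos φ₁ cos φ₂ cos Δλ = (0.7577)(0.4996) + (0.6526)(0.8663)(-0.1725) = 0.28099,
so c = arccos(0.28099) = 1.28597 rad.
So the angular separation is 1.2860 rad.

1.2860 rad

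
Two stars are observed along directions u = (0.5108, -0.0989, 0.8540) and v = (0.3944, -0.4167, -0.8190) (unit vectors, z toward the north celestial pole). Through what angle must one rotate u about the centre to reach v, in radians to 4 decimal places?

2.0451 rad

u·v = -0.4568; |u| = 1.0000, |v| = 1.0000.
cos θ = (u·v)/(|u||v|) = -0.4568, so θ = 2.0451 rad.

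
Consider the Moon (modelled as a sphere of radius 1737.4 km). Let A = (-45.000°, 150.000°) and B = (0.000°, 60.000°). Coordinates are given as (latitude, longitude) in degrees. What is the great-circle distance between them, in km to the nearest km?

2729 km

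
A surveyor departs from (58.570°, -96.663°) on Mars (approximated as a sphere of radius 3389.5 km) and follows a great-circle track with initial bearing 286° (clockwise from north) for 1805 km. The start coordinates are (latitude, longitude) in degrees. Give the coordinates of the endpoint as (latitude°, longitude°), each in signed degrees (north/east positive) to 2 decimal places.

Angular distance δ = d/R = 1805/3389.5 = 0.53253 rad; initial bearing θ = 4.9916 rad.
sin φ₂ = sin φ₁ cos δ + cos φ₁ sin δ cos θ = (0.8533)(0.8615) + (0.5215)(0.5077)(0.2756) = 0.8081, so φ₂ = 53.91°.
Δλ = atan2(sin θ sin δ cos φ₁, cos δ − sin φ₁ sin φ₂) = atan2(-0.2545, 0.1720) = -55.948°.
λ₂ = -96.663° − 55.948° = -152.61°.

53.91°, -152.61°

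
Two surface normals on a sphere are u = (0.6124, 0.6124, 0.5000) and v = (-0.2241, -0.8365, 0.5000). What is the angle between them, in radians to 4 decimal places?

1.9818 rad

u·v = -0.3995; |u| = 1.0000, |v| = 1.0000.
cos θ = (u·v)/(|u||v|) = -0.3995, so θ = 1.9818 rad.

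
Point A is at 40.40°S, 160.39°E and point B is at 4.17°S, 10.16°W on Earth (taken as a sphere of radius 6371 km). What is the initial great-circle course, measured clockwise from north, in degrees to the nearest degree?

With φ₁ = -0.7051, φ₂ = -0.0728, Δλ = -2.9767 rad, the forward-azimuth formula gives
θ = atan2( sin Δλ cos φ₂ , cos φ₁ sin φ₂ − sin φ₁ cos φ₂ cos Δλ ) = atan2(-0.1638, -0.6930) = -166.71°.
Adding 360° brings this into [0°, 360°): 193°.

193°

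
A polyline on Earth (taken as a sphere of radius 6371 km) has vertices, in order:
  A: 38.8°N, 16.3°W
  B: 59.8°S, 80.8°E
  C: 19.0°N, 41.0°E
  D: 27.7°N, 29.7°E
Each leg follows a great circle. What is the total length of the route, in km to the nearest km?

25004 km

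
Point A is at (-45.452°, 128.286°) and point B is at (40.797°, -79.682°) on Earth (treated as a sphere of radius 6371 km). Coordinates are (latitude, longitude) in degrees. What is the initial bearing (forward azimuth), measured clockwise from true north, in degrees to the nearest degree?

Δλ = 152.032° = 2.6535 rad.
y = sin Δλ · cos φ₂ = (0.4690)(0.7570) = 0.3550
x = cos φ₁ sin φ₂ − sin φ₁ cos φ₂ cos Δλ = (0.7015)(0.6534) − (-0.7127)(0.7570)(-0.8832) = -0.0181
θ = atan2(y, x) = 92.93°, so the bearing is 93°.

93°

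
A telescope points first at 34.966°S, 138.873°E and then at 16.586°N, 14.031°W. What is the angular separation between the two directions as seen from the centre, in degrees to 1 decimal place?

With latitudes φ₁ = -34.966°, φ₂ = 16.586° and longitude difference Δλ = -152.904°:
Haversine: a = sin²(Δφ/2) + cos φ₁ cos φ₂ sin²(Δλ/2) = 0.1891 + (0.8195)(0.9584)(0.9451) = 0.93139.
Central angle c = 2·arcsin(√a) = 2.61155 rad.
So the angular separation is 149.6°.

149.6°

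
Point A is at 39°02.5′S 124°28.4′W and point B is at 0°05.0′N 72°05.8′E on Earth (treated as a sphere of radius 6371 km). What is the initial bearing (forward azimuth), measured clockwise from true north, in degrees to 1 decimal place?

205.3°

Δλ = -163.430° = -2.8524 rad.
y = sin Δλ · cos φ₂ = (-0.2852)(1.0000) = -0.2852
x = cos φ₁ sin φ₂ − sin φ₁ cos φ₂ cos Δλ = (0.7767)(0.0015) − (-0.6299)(1.0000)(-0.9585) = -0.6026
θ = atan2(y, x) = -154.67°; adding 360° gives 205.3°.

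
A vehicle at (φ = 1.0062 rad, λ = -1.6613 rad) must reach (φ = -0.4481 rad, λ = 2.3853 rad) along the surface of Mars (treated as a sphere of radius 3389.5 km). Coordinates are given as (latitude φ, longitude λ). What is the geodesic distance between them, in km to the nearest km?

With latitudes φ₁ = 57.651°, φ₂ = -25.674° and longitude difference Δλ = -128.147°:
cos c = sin φ₁ sin φ₂ + cos φ₁ cos φ₂ cos Δλ = (0.8448)(-0.4333) + (0.5351)(0.9013)(-0.6177) = -0.66389,
so c = arccos(-0.66389) = 2.29680 rad.
Distance = R·c = 3389.5 × 2.2968 ≈ 7785 km.

7785 km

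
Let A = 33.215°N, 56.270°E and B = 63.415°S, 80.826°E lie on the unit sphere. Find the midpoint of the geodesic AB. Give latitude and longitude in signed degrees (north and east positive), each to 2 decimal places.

Central angle δ = 1.7207 rad. Interpolating on the sphere with fraction f = 0.5:
P = [sin((1−f)δ)·A + sin(fδ)·B] / sin δ = 0.7667·A + 0.7667·B in Cartesian coordinates,
giving P = (0.4109, 0.8721, -0.2656), i.e. latitude -15.40°, longitude 64.78°.

-15.40°, 64.78°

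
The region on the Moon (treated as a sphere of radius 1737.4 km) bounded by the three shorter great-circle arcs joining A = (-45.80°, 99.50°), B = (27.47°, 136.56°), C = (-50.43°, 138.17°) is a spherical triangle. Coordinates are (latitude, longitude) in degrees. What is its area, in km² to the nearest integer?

Side lengths (central angles): a = 1.3598, b = 0.4525, c = 1.4072 rad; semiperimeter s = 1.6097.
By l'Huilier's theorem, tan(E/4) = √[tan(s/2) tan((s−a)/2) tan((s−b)/2) tan((s−c)/2)], giving spherical excess E = 0.3714 rad.
Area = E·R² = 0.3714 × (1737.4)² ≈ 1121025 km².

1121025 km²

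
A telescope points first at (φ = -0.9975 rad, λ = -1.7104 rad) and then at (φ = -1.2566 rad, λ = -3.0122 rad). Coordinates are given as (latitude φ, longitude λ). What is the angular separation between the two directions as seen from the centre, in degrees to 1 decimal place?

32.5°

In radians: φ₁ = -0.9975, φ₂ = -1.2566, Δλ = -74.588° = -1.3018 rad.
Haversine: a = sin²(Δφ/2) + cos φ₁ cos φ₂ sin²(Δλ/2) = 0.0167 + (0.5424)(0.3091)(0.3671) = 0.07823.
Central angle c = 2·arcsin(√a) = 0.56696 rad.
So the angular separation is 32.5°.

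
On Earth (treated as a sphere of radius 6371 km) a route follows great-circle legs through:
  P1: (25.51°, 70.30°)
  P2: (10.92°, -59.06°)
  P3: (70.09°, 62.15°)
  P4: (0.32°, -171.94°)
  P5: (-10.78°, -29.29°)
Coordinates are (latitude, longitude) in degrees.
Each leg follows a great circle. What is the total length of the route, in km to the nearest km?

Leg P1→P2: central angle 2.0719 rad, distance 13200.2 km.
Leg P2→P3: central angle 1.5659 rad, distance 9976.7 km.
Leg P3→P4: central angle 1.7665 rad, distance 11254.5 km.
Leg P4→P5: central angle 2.4686 rad, distance 15727.3 km.
Total: 13200.2 + 9976.7 + 11254.5 + 15727.3 ≈ 50159 km.

50159 km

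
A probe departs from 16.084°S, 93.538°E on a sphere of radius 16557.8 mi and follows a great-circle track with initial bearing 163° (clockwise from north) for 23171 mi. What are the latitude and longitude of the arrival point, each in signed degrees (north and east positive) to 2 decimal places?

-72.30°, -157.82°

Angular distance δ = d/R = 23171/16557.8 = 1.39940 rad; initial bearing θ = 2.8449 rad.
sin φ₂ = sin φ₁ cos δ + cos φ₁ sin δ cos θ = (-0.2770)(0.1706) + (0.9609)(0.9853)(-0.9563) = -0.9527, so φ₂ = -72.30°.
Δλ = atan2(sin θ sin δ cos φ₁, cos δ − sin φ₁ sin φ₂) = atan2(0.2768, -0.0934) = 108.640°.
λ₂ = 93.538° + 108.640° = 202.18° → -157.82° after wrapping to (−180°, 180°].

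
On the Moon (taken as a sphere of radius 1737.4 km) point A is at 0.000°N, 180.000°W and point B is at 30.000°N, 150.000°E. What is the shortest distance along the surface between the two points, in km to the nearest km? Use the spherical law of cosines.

1256 km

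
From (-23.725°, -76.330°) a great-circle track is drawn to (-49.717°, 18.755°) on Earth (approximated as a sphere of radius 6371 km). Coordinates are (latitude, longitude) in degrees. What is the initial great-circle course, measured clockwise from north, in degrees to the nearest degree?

138°

Δλ = 95.085° = 1.6595 rad.
y = sin Δλ · cos φ₂ = (0.9961)(0.6466) = 0.6440
x = cos φ₁ sin φ₂ − sin φ₁ cos φ₂ cos Δλ = (0.9155)(-0.7629) − (-0.4023)(0.6466)(-0.0886) = -0.7214
θ = atan2(y, x) = 138.25°, so the bearing is 138°.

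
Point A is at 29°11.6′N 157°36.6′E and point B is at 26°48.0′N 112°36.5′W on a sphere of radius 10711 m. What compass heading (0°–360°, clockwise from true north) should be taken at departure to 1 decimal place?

66.3°

Δλ = 89.782° = 1.5670 rad.
y = sin Δλ · cos φ₂ = (1.0000)(0.8926) = 0.8926
x = cos φ₁ sin φ₂ − sin φ₁ cos φ₂ cos Δλ = (0.8730)(0.4509) − (0.4878)(0.8926)(0.0038) = 0.3919
θ = atan2(y, x) = 66.29°, so the bearing is 66.3°.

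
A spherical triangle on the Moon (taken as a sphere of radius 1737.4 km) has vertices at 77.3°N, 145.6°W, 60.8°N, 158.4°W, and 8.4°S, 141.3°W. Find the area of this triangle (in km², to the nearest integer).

Side lengths (central angles): a = 1.2305, b = 1.4964, c = 0.2972 rad; semiperimeter s = 1.5120.
By l'Huilier's theorem, tan(E/4) = √[tan(s/2) tan((s−a)/2) tan((s−b)/2) tan((s−c)/2)], giving spherical excess E = 0.1079 rad.
Area = E·R² = 0.1079 × (1737.4)² ≈ 325699 km².

325699 km²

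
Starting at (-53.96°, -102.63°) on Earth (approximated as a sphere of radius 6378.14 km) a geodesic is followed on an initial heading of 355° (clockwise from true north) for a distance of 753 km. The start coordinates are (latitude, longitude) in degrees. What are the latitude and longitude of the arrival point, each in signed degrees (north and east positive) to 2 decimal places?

Angular distance δ = d/R = 753/6378.14 = 0.11806 rad; initial bearing θ = 6.1959 rad.
sin φ₂ = sin φ₁ cos δ + cos φ₁ sin δ cos θ = (-0.8086)(0.9930) + (0.5883)(0.1178)(0.9962) = -0.7339, so φ₂ = -47.22°.
Δλ = atan2(sin θ sin δ cos φ₁, cos δ − sin φ₁ sin φ₂) = atan2(-0.0060, 0.3996) = -0.866°.
λ₂ = -102.630° − 0.866° = -103.50°.

-47.22°, -103.50°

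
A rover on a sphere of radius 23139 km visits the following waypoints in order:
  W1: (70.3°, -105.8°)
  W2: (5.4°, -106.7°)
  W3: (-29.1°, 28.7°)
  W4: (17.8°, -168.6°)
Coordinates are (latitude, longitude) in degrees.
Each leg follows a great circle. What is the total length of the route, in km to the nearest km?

144238 km

Leg W1→W2: central angle 1.1328 rad, distance 26211.0 km.
Leg W2→W3: central angle 2.2985 rad, distance 53185.0 km.
Leg W3→W4: central angle 2.8023 rad, distance 64841.6 km.
Total: 26211.0 + 53185.0 + 64841.6 ≈ 144238 km.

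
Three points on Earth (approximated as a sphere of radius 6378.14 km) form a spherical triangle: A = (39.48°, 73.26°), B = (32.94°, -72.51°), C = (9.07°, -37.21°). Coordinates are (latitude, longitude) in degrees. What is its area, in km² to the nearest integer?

34531815 km²

Side lengths (central angles): a = 0.7043, b = 1.7379, c = 1.7618 rad; semiperimeter s = 2.1020.
By l'Huilier's theorem, tan(E/4) = √[tan(s/2) tan((s−a)/2) tan((s−b)/2) tan((s−c)/2)], giving spherical excess E = 0.8489 rad.
Area = E·R² = 0.8489 × (6378.14)² ≈ 34531815 km².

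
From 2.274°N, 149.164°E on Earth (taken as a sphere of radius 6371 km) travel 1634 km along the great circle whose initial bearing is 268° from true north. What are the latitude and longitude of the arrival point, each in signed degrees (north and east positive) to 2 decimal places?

1.69°, 134.47°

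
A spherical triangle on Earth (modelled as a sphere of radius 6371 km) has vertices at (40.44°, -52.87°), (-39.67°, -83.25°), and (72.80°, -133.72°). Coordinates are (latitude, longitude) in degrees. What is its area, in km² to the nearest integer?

Side lengths (central angles): a = 2.0544, b = 0.8560, c = 1.4794 rad; semiperimeter s = 2.1949.
By l'Huilier's theorem, tan(E/4) = √[tan(s/2) tan((s−a)/2) tan((s−b)/2) tan((s−c)/2)], giving spherical excess E = 0.7958 rad.
Area = E·R² = 0.7958 × (6371)² ≈ 32299873 km².

32299873 km²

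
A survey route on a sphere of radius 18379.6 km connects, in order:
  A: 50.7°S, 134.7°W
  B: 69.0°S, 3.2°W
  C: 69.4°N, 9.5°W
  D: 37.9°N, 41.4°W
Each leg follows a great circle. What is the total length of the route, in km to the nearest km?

73591 km

Leg A→B: central angle 0.9618 rad, distance 17677.6 km.
Leg B→C: central angle 2.4167 rad, distance 44417.7 km.
Leg C→D: central angle 0.6254 rad, distance 11495.2 km.
Total: 17677.6 + 44417.7 + 11495.2 ≈ 73591 km.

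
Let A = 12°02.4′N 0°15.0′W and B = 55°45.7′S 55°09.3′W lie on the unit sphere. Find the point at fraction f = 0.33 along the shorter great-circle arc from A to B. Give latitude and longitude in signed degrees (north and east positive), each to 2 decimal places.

-11.93°, -12.70°

Central angle δ = 1.4264 rad. Interpolating on the sphere with fraction f = 0.33:
P = [sin((1−f)δ)·A + sin(fδ)·B] / sin δ = 0.8253·A + 0.4583·B in Cartesian coordinates,
giving P = (0.9545, -0.2151, -0.2067), i.e. latitude -11.93°, longitude -12.70°.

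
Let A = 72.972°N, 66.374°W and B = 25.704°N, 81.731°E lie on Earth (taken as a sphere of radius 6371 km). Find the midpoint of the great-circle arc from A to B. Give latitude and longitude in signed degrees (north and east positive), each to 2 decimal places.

The central angle between A and B is δ = 1.3789 rad.
With f = 0.5, the slerp weights are sin((1−f)δ)/sin δ = 0.6480 and sin(fδ)/sin δ = 0.6480.
Weighted sum of the unit vectors: (0.6480)·(0.1174,-0.2683,0.9562) + (0.6480)·(0.1296,0.8917,0.4337) = (0.1600, 0.4040, 0.9007).
Converting back: φ = atan2(z, √(x²+y²)) = 64.25°, λ = atan2(y, x) = 68.39°.

64.25°, 68.39°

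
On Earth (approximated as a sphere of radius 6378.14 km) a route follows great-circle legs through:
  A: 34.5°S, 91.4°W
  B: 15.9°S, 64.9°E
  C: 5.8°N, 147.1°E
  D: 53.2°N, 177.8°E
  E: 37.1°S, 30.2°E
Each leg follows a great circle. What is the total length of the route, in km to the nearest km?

Leg A→B: central angle 2.1780 rad, distance 13891.6 km.
Leg B→C: central angle 1.4684 rad, distance 9366.0 km.
Leg C→D: central angle 0.9356 rad, distance 5967.2 km.
Leg D→E: central angle 2.6603 rad, distance 16967.9 km.
Total: 13891.6 + 9366.0 + 5967.2 + 16967.9 ≈ 46193 km.

46193 km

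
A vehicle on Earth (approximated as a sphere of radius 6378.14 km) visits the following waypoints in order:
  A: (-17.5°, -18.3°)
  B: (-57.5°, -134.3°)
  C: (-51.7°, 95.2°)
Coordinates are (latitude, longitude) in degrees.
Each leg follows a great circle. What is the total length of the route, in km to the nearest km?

Leg A→B: central angle 1.5418 rad, distance 9833.9 km.
Leg B→C: central angle 1.1089 rad, distance 7073.0 km.
Total: 9833.9 + 7073.0 ≈ 16907 km.

16907 km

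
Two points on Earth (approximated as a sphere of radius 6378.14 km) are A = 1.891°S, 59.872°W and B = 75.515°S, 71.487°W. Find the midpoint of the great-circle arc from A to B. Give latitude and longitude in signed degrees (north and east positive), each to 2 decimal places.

-38.79°, -62.19°

The central angle between A and B is δ = 1.2903 rad.
With f = 0.5, the slerp weights are sin((1−f)δ)/sin δ = 0.6258 and sin(fδ)/sin δ = 0.6258.
Weighted sum of the unit vectors: (0.6258)·(0.5017,-0.8644,-0.0330) + (0.6258)·(0.0794,-0.2372,-0.9682) = (0.3636, -0.6894, -0.6265).
Converting back: φ = atan2(z, √(x²+y²)) = -38.79°, λ = atan2(y, x) = -62.19°.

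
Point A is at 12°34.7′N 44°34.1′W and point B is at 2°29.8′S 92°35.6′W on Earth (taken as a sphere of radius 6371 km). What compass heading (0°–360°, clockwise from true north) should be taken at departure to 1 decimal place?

With φ₁ = 0.2195, φ₂ = -0.0436, Δλ = -0.8382 rad, the forward-azimuth formula gives
θ = atan2( sin Δλ cos φ₂ , cos φ₁ sin φ₂ − sin φ₁ cos φ₂ cos Δλ ) = atan2(-0.7427, -0.1880) = -104.21°.
Adding 360° brings this into [0°, 360°): 255.8°.

255.8°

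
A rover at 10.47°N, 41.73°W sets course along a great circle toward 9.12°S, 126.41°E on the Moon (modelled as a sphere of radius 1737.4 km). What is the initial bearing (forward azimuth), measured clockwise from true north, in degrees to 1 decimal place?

84.4°

With φ₁ = 0.1827, φ₂ = -0.1592, Δλ = 2.9346 rad, the forward-azimuth formula gives
θ = atan2( sin Δλ cos φ₂ , cos φ₁ sin φ₂ − sin φ₁ cos φ₂ cos Δλ ) = atan2(0.2029, 0.0197) = 84.45°.
So the initial bearing is 84.4°.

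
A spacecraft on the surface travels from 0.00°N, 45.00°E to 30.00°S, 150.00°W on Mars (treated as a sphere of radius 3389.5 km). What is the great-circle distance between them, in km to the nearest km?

8683 km

Let φ₁ = 0.0000 rad, φ₂ = -0.5236 rad, and Δλ = 2.8798 rad.
cos c = sin φ₁ sin φ₂ + cos φ₁ cos φ₂ cos Δλ = (0.0000)(-0.5000) + (1.0000)(0.8660)(-0.9659) = -0.83652,
so c = arccos(-0.83652) = 2.56169 rad.
Distance = R·c = 3389.5 × 2.5617 ≈ 8683 km.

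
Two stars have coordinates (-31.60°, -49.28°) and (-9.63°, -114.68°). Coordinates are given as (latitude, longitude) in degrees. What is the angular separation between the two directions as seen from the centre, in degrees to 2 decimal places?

64.07°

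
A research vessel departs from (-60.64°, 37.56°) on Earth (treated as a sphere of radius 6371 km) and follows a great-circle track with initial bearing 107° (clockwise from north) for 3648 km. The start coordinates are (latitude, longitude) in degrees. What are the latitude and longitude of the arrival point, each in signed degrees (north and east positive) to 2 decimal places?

Angular distance δ = d/R = 3648/6371 = 0.57259 rad; initial bearing θ = 1.8675 rad.
sin φ₂ = sin φ₁ cos δ + cos φ₁ sin δ cos θ = (-0.8716)(0.8405) + (0.4903)(0.5418)(-0.2924) = -0.8102, so φ₂ = -54.12°.
Δλ = atan2(sin θ sin δ cos φ₁, cos δ − sin φ₁ sin φ₂) = atan2(0.2540, 0.1344) = 62.127°.
λ₂ = 37.560° + 62.127° = 99.69°.

-54.12°, 99.69°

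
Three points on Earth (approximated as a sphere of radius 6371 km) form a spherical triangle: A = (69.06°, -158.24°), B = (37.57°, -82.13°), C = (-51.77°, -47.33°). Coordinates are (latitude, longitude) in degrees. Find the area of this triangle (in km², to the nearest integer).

8699735 km²

Side lengths (central angles): a = 1.6471, b = 2.5194, c = 0.8796 rad; semiperimeter s = 2.5230.
By l'Huilier's theorem, tan(E/4) = √[tan(s/2) tan((s−a)/2) tan((s−b)/2) tan((s−c)/2)], giving spherical excess E = 0.2143 rad.
Area = E·R² = 0.2143 × (6371)² ≈ 8699735 km².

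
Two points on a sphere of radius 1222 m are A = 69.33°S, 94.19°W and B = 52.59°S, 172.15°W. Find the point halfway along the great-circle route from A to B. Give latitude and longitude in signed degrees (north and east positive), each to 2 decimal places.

The central angle between A and B is δ = 0.6634 rad.
With f = 0.5, the slerp weights are sin((1−f)δ)/sin δ = 0.5288 and sin(fδ)/sin δ = 0.5288.
Weighted sum of the unit vectors: (0.5288)·(-0.0258,-0.3520,-0.9356) + (0.5288)·(-0.6018,-0.0830,-0.7943) = (-0.3319, -0.2300, -0.9148).
Converting back: φ = atan2(z, √(x²+y²)) = -66.18°, λ = atan2(y, x) = -145.27°.

-66.18°, -145.27°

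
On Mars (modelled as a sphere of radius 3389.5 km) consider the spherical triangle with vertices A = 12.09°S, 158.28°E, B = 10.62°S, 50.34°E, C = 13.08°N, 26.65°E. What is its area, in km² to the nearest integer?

6421891 km²

Side lengths (central angles): a = 0.5827, b = 2.3187, c = 1.8312 rad; semiperimeter s = 2.3663.
By l'Huilier's theorem, tan(E/4) = √[tan(s/2) tan((s−a)/2) tan((s−b)/2) tan((s−c)/2)], giving spherical excess E = 0.5590 rad.
Area = E·R² = 0.5590 × (3389.5)² ≈ 6421891 km².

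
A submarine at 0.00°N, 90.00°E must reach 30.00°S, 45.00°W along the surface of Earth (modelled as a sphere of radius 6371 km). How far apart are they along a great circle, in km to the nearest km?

14206 km

Let φ₁ = 0.0000 rad, φ₂ = -0.5236 rad, and Δλ = -2.3562 rad.
cos c = sin φ₁ sin φ₂ + cos φ₁ cos φ₂ cos Δλ = (0.0000)(-0.5000) + (1.0000)(0.8660)(-0.7071) = -0.61237,
so c = arccos(-0.61237) = 2.22985 rad.
Distance = R·c = 6371 × 2.2299 ≈ 14206 km.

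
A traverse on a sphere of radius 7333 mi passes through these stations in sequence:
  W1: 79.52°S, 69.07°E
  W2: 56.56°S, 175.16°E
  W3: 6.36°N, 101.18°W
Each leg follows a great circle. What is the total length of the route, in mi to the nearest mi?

16560 mi

Leg W1→W2: central angle 0.6555 rad, distance 4806.5 mi.
Leg W2→W3: central angle 1.6028 rad, distance 11753.0 mi.
Total: 4806.5 + 11753.0 ≈ 16560 mi.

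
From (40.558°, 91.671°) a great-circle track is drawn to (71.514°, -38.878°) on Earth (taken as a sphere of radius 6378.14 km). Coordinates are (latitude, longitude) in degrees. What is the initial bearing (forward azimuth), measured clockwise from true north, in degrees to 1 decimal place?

344.3°

Δλ = -130.549° = -2.2785 rad.
y = sin Δλ · cos φ₂ = (-0.7599)(0.3171) = -0.2409
x = cos φ₁ sin φ₂ − sin φ₁ cos φ₂ cos Δλ = (0.7597)(0.9484) − (0.6502)(0.3171)(-0.6501) = 0.8546
θ = atan2(y, x) = -15.74°; adding 360° gives 344.3°.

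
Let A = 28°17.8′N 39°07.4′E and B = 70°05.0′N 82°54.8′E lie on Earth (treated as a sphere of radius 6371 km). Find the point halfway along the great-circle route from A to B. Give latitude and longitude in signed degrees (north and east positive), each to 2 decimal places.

The central angle between A and B is δ = 0.8470 rad.
With f = 0.5, the slerp weights are sin((1−f)δ)/sin δ = 0.5485 and sin(fδ)/sin δ = 0.5485.
Weighted sum of the unit vectors: (0.5485)·(0.6831,0.5556,0.4740) + (0.5485)·(0.0420,0.3381,0.9402) = (0.3977, 0.4901, 0.7756).
Converting back: φ = atan2(z, √(x²+y²)) = 50.86°, λ = atan2(y, x) = 50.94°.

50.86°, 50.94°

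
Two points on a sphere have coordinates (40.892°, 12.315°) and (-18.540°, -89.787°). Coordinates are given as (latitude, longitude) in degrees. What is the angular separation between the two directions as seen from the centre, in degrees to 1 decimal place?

Let φ₁ = 0.7137 rad, φ₂ = -0.3236 rad, and Δλ = -1.7820 rad.
Haversine: a = sin²(Δφ/2) + cos φ₁ cos φ₂ sin²(Δλ/2) = 0.2457 + (0.7559)(0.9481)(0.6048) = 0.67921.
Central angle c = 2·arcsin(√a) = 1.93736 rad.
So the angular separation is 111.0°.

111.0°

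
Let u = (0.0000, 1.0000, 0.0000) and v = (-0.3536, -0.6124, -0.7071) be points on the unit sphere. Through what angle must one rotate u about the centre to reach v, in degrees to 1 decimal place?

127.8°

u·v = -0.6124; |u| = 1.0000, |v| = 1.0000.
cos θ = (u·v)/(|u||v|) = -0.6124, so θ = 127.8°.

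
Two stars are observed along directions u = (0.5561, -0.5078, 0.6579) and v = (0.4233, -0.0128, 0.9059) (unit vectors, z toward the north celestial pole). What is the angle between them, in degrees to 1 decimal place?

33.1°

u·v = 0.8379; |u| = 1.0000, |v| = 1.0000.
cos θ = (u·v)/(|u||v|) = 0.8379, so θ = 33.1°.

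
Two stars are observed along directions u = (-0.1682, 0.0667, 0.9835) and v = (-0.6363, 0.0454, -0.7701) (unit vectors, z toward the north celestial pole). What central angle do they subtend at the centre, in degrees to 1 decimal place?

u·v = -0.6473; |u| = 1.0000, |v| = 1.0000.
cos θ = (u·v)/(|u||v|) = -0.6473, so θ = 130.3°.

130.3°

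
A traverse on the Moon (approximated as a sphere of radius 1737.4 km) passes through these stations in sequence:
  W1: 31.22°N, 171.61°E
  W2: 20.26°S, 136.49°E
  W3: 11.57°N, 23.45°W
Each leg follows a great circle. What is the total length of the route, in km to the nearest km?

Leg W1→W2: central angle 1.0739 rad, distance 1865.7 km.
Leg W2→W3: central angle 2.7728 rad, distance 4817.5 km.
Total: 1865.7 + 4817.5 ≈ 6683 km.

6683 km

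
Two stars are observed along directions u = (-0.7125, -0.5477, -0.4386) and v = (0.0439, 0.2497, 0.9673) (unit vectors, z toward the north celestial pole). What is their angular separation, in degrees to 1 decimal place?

u·v = -0.5923; |u| = 1.0000, |v| = 1.0000.
cos θ = (u·v)/(|u||v|) = -0.5923, so θ = 126.3°.

126.3°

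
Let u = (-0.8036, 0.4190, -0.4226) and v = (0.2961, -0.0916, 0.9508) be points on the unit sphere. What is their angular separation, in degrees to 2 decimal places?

132.70°

u·v = -0.6781; |u| = 1.0000, |v| = 1.0000.
cos θ = (u·v)/(|u||v|) = -0.6781, so θ = 132.70°.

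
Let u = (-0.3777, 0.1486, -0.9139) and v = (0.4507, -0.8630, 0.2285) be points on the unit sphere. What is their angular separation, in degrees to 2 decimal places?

120.48°

u·v = -0.5073; |u| = 1.0000, |v| = 1.0001.
cos θ = (u·v)/(|u||v|) = -0.5073, so θ = 120.48°.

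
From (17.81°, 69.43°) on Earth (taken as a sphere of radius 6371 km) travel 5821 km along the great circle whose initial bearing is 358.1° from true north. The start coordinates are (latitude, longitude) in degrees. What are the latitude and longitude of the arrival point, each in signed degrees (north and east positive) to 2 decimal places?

70.09°, 65.01°

Angular distance δ = d/R = 5821/6371 = 0.91367 rad; initial bearing θ = 6.2500 rad.
sin φ₂ = sin φ₁ cos δ + cos φ₁ sin δ cos θ = (0.3059)(0.6108) + (0.9521)(0.7918)(0.9995) = 0.9402, so φ₂ = 70.09°.
Δλ = atan2(sin θ sin δ cos φ₁, cos δ − sin φ₁ sin φ₂) = atan2(-0.0250, 0.3233) = -4.421°.
λ₂ = 69.430° − 4.421° = 65.01°.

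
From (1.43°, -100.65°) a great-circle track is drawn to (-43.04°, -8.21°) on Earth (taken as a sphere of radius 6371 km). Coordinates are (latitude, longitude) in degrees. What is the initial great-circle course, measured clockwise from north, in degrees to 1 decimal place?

133.0°

Δλ = 92.440° = 1.6134 rad.
y = sin Δλ · cos φ₂ = (0.9991)(0.7309) = 0.7302
x = cos φ₁ sin φ₂ − sin φ₁ cos φ₂ cos Δλ = (0.9997)(-0.6825) − (0.0250)(0.7309)(-0.0426) = -0.6815
θ = atan2(y, x) = 133.02°, so the bearing is 133.0°.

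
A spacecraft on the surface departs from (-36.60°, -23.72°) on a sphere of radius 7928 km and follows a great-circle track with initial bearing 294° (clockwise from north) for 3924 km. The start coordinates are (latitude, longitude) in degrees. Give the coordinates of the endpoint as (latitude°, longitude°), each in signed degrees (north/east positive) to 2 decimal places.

-21.69°, -51.56°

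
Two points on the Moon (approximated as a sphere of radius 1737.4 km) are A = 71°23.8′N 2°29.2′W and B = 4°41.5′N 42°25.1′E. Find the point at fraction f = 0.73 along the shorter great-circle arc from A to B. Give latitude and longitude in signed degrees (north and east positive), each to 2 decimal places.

23.64°, 37.47°

The central angle between A and B is δ = 1.2633 rad.
With f = 0.73, the slerp weights are sin((1−f)δ)/sin δ = 0.3510 and sin(fδ)/sin δ = 0.8362.
Weighted sum of the unit vectors: (0.3510)·(0.3187,-0.0138,0.9477) + (0.8362)·(0.7358,0.6723,0.0818) = (0.7271, 0.5573, 0.4010).
Converting back: φ = atan2(z, √(x²+y²)) = 23.64°, λ = atan2(y, x) = 37.47°.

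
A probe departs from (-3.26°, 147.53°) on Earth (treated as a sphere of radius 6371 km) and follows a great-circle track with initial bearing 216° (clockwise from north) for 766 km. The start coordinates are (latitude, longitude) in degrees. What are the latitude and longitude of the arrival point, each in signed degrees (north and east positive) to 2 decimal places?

-8.82°, 143.44°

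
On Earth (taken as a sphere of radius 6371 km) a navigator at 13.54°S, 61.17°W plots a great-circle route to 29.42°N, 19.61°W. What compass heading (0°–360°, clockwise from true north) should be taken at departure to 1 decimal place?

Δλ = 41.560° = 0.7254 rad.
y = sin Δλ · cos φ₂ = (0.6634)(0.8710) = 0.5779
x = cos φ₁ sin φ₂ − sin φ₁ cos φ₂ cos Δλ = (0.9722)(0.4912) − (-0.2341)(0.8710)(0.7483) = 0.6302
θ = atan2(y, x) = 42.52°, so the bearing is 42.5°.

42.5°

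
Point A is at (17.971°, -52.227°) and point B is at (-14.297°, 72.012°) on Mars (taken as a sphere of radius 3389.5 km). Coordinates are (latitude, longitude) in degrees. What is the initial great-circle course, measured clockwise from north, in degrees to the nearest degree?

With φ₁ = 0.3137, φ₂ = -0.2495, Δλ = 2.1684 rad, the forward-azimuth formula gives
θ = atan2( sin Δλ cos φ₂ , cos φ₁ sin φ₂ − sin φ₁ cos φ₂ cos Δλ ) = atan2(0.8011, -0.0667) = 94.76°.
So the initial bearing is 95°.

95°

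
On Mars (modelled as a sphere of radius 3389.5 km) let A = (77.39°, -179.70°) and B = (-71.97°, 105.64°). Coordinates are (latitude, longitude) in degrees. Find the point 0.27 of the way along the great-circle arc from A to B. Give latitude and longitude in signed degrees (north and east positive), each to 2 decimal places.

38.61°, 142.23°

Central angle δ = 2.7143 rad. Interpolating on the sphere with fraction f = 0.27:
P = [sin((1−f)δ)·A + sin(fδ)·B] / sin δ = 2.2124·A + 1.6143·B in Cartesian coordinates,
giving P = (-0.6177, 0.4786, 0.6240), i.e. latitude 38.61°, longitude 142.23°.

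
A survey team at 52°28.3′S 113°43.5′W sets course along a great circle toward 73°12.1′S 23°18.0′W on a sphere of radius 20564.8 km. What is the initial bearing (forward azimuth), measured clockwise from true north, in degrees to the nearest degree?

154°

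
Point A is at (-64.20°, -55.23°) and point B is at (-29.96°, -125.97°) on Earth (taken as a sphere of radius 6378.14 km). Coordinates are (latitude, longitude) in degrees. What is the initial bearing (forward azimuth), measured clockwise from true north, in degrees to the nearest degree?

Δλ = -70.740° = -1.2346 rad.
y = sin Δλ · cos φ₂ = (-0.9440)(0.8664) = -0.8179
x = cos φ₁ sin φ₂ − sin φ₁ cos φ₂ cos Δλ = (0.4352)(-0.4994) − (-0.9003)(0.8664)(0.3299) = 0.0399
θ = atan2(y, x) = -87.20°; adding 360° gives 273°.

273°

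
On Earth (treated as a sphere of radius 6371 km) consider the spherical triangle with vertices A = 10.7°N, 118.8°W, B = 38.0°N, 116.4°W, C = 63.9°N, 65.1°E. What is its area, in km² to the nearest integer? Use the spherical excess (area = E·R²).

Side lengths (central angles): a = 1.3630, b = 1.8385, c = 0.4780 rad; semiperimeter s = 1.8397.
By l'Huilier's theorem, tan(E/4) = √[tan(s/2) tan((s−a)/2) tan((s−b)/2) tan((s−c)/2)], giving spherical excess E = 0.0498 rad.
Area = E·R² = 0.0498 × (6371)² ≈ 2019863 km².

2019863 km²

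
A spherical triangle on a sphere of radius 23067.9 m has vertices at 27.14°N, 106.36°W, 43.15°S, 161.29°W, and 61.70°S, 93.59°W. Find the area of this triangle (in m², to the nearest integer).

382344315 m²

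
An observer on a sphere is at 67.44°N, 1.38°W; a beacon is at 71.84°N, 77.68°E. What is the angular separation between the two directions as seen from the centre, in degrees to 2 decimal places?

25.82°

In radians: φ₁ = 1.1771, φ₂ = 1.2538, Δλ = 79.060° = 1.3799 rad.
cos c = sin φ₁ sin φ₂ + cos φ₁ cos φ₂ cos Δλ = (0.9235)(0.9502) + (0.3837)(0.3117)(0.1898) = 0.90017,
so c = arccos(0.90017) = 0.45063 rad.
So the angular separation is 25.82°.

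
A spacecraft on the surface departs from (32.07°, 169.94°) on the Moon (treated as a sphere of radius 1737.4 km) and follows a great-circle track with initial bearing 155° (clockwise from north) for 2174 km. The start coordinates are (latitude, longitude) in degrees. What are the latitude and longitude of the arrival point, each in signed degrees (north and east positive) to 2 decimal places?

Angular distance δ = d/R = 2174/1737.4 = 1.25130 rad; initial bearing θ = 2.7053 rad.
sin φ₂ = sin φ₁ cos δ + cos φ₁ sin δ cos θ = (0.5310)(0.3141) + (0.8474)(0.9494)(-0.9063) = -0.5624, so φ₂ = -34.22°.
Δλ = atan2(sin θ sin δ cos φ₁, cos δ − sin φ₁ sin φ₂) = atan2(0.3400, 0.6127) = 29.028°.
λ₂ = 169.940° + 29.028° = 198.97° → -161.03° after wrapping to (−180°, 180°].

-34.22°, -161.03°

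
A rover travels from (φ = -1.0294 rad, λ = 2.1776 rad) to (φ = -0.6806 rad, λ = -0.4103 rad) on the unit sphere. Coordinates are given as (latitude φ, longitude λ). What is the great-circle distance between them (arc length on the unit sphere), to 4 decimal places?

Let φ₁ = -1.0294 rad, φ₂ = -0.6806 rad, and Δλ = -2.5879 rad.
Haversine: a = sin²(Δφ/2) + cos φ₁ cos φ₂ sin²(Δλ/2) = 0.0301 + (0.5153)(0.7772)(0.9253) = 0.40070.
Central angle c = 2·arcsin(√a) = 1.37087 rad.
On the unit sphere the arc length equals the central angle: 1.3709.

1.3709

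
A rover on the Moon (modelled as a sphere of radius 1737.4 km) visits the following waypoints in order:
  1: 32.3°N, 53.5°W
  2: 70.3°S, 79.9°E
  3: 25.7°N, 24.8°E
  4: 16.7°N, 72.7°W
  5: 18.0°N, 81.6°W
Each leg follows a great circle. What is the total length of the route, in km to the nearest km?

10183 km

Leg 1→2: central angle 2.3446 rad, distance 4073.5 km.
Leg 2→3: central angle 1.8075 rad, distance 3140.3 km.
Leg 3→4: central angle 1.5588 rad, distance 2708.3 km.
Leg 4→5: central angle 0.1500 rad, distance 260.6 km.
Total: 4073.5 + 3140.3 + 2708.3 + 260.6 ≈ 10183 km.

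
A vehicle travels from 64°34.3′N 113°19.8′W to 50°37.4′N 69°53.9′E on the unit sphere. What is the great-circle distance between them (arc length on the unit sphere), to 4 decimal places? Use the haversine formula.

With latitudes φ₁ = 64.572°, φ₂ = 50.623° and longitude difference Δλ = -176.772°:
Haversine: a = sin²(Δφ/2) + cos φ₁ cos φ₂ sin²(Δλ/2) = 0.0147 + (0.4294)(0.6344)(0.9992) = 0.28693.
Central angle c = 2·arcsin(√a) = 1.13058 rad.
On the unit sphere the arc length equals the central angle: 1.1306.

1.1306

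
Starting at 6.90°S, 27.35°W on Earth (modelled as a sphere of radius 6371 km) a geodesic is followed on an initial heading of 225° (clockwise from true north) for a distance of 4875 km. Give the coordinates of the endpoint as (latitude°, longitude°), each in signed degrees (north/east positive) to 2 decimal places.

-34.95°, -64.05°

Angular distance δ = d/R = 4875/6371 = 0.76519 rad; initial bearing θ = 3.9270 rad.
sin φ₂ = sin φ₁ cos δ + cos φ₁ sin δ cos θ = (-0.1201)(0.7213) + (0.9928)(0.6927)(-0.7071) = -0.5729, so φ₂ = -34.95°.
Δλ = atan2(sin θ sin δ cos φ₁, cos δ − sin φ₁ sin φ₂) = atan2(-0.4862, 0.6524) = -36.697°.
λ₂ = -27.350° − 36.697° = -64.05°.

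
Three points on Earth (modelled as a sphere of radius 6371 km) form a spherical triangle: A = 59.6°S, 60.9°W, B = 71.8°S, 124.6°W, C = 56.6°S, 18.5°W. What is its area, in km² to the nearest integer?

Side lengths (central angles): a = 0.7297, b = 0.3877, c = 0.4748 rad; semiperimeter s = 0.7961.
By l'Huilier's theorem, tan(E/4) = √[tan(s/2) tan((s−a)/2) tan((s−b)/2) tan((s−c)/2)], giving spherical excess E = 0.0866 rad.
Area = E·R² = 0.0866 × (6371)² ≈ 3514615 km².

3514615 km²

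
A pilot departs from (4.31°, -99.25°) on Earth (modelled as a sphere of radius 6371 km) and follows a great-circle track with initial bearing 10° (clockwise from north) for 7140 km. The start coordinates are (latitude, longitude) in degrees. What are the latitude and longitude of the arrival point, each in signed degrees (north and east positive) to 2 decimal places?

Angular distance δ = d/R = 7140/6371 = 1.12070 rad; initial bearing θ = 0.1745 rad.
sin φ₂ = sin φ₁ cos δ + cos φ₁ sin δ cos θ = (0.0752)(0.4350) + (0.9972)(0.9004)(0.9848) = 0.9169, so φ₂ = 66.48°.
Δλ = atan2(sin θ sin δ cos φ₁, cos δ − sin φ₁ sin φ₂) = atan2(0.1559, 0.3661) = 23.066°.
λ₂ = -99.250° + 23.066° = -76.18°.

66.48°, -76.18°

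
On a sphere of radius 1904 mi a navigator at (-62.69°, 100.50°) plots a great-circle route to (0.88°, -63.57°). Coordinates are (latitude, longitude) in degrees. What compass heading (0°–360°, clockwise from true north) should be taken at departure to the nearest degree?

Δλ = -164.070° = -2.8636 rad.
y = sin Δλ · cos φ₂ = (-0.2745)(0.9999) = -0.2744
x = cos φ₁ sin φ₂ − sin φ₁ cos φ₂ cos Δλ = (0.4588)(0.0154) − (-0.8885)(0.9999)(-0.9616) = -0.8473
θ = atan2(y, x) = -162.05°; adding 360° gives 198°.

198°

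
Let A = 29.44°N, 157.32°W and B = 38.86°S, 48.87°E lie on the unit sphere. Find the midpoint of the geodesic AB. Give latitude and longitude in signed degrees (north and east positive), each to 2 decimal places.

Central angle δ = 2.7310 rad. Interpolating on the sphere with fraction f = 0.5:
P = [sin((1−f)δ)·A + sin(fδ)·B] / sin δ = 2.4529·A + 2.4529·B in Cartesian coordinates,
giving P = (-0.7146, 0.6150, -0.3334), i.e. latitude -19.47°, longitude 139.28°.

-19.47°, 139.28°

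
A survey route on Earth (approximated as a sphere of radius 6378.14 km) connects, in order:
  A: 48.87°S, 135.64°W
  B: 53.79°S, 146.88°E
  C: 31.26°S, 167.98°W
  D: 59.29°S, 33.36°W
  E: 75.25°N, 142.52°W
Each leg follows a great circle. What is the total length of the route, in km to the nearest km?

35437 km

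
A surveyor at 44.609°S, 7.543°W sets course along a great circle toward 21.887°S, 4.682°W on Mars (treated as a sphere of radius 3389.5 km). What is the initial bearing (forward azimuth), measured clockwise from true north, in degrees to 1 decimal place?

With φ₁ = -0.7786, φ₂ = -0.3820, Δλ = 0.0499 rad, the forward-azimuth formula gives
θ = atan2( sin Δλ cos φ₂ , cos φ₁ sin φ₂ − sin φ₁ cos φ₂ cos Δλ ) = atan2(0.0463, 0.3854) = 6.85°.
So the initial bearing is 6.9°.

6.9°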